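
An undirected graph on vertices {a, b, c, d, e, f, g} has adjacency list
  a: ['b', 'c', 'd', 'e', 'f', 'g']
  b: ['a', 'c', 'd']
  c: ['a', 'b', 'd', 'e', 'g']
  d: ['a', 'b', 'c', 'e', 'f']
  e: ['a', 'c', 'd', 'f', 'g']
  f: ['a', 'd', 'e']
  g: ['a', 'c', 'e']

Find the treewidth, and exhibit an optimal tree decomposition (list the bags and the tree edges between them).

Treewidth 3.
Bags: B1 = {a, c, d, e}  B2 = {a, b, c, d}  B3 = {a, c, e, g}  B4 = {a, d, e, f}
Tree: B1–B2, B1–B3, B1–B4

The largest bag has 4 vertices, giving width 3; this decomposition certifies tw(G) ≤ 3. On the other hand G contains the 4-clique {a, c, d, e}. A clique must lie in a single bag of any decomposition, so no decomposition can have width below 3. The upper and lower bounds meet at 3, so that is the treewidth.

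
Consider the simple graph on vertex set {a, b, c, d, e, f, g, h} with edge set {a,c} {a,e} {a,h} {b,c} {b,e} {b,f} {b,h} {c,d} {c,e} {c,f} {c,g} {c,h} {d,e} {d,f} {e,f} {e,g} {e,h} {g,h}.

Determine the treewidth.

3

A width-3 tree decomposition is:
Bags: B1 = {b, c, e, h}  B2 = {a, c, e, h}  B3 = {b, c, e, f}  B4 = {c, e, g, h}  B5 = {c, d, e, f}
Tree: B1–B2, B1–B3, B1–B4, B3–B5
Each bag holds 4 vertices, so the decomposition has width 3, which upper-bounds the treewidth. On the other hand G contains the 4-clique {c, d, e, f}. A clique must lie in a single bag of any decomposition, so no decomposition can have width below 3. Combining the bounds, tw(G) = 3.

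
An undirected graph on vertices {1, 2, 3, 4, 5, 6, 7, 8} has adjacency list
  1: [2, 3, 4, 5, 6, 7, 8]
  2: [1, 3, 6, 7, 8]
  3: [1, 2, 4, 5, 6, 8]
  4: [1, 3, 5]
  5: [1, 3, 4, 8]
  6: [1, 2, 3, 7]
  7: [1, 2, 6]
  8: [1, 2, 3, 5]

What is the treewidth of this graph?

3

A width-3 tree decomposition is:
Bags: B1 = {1, 2, 3, 6}  B2 = {1, 2, 3, 8}  B3 = {1, 3, 5, 8}  B4 = {1, 3, 4, 5}  B5 = {1, 2, 6, 7}
Tree: B1–B2, B2–B3, B3–B4, B1–B5
Every bag has size at most 4, so the width is 4 − 1 = 3 and tw(G) ≤ 3. Conversely, {1, 2, 3, 8} is a clique of size 4, and the vertices of any clique must share a bag in every tree decomposition; so some bag has ≥ 4 vertices and tw(G) ≥ 3. The upper and lower bounds meet at 3, so that is the treewidth.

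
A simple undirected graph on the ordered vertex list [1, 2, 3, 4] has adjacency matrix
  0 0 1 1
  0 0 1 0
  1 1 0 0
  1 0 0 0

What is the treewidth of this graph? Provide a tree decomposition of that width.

Every bag has size at most 2, so the width is 2 − 1 = 1 and tw(G) ≤ 1. G has an edge, so its treewidth is at least 1. The upper and lower bounds meet at 1, so that is the treewidth.

Treewidth 1.
Bags: B1 = {2, 3}  B2 = {1, 3}  B3 = {1, 4}
Tree: B1–B2, B2–B3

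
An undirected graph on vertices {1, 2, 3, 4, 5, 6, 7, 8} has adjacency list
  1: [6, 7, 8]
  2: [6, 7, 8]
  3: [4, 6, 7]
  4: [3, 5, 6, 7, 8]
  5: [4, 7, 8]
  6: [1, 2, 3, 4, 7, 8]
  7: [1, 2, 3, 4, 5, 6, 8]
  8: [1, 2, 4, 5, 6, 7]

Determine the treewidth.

3

A width-3 tree decomposition is:
Bags: B1 = {4, 5, 7, 8}  B2 = {4, 6, 7, 8}  B3 = {3, 4, 6, 7}  B4 = {2, 6, 7, 8}  B5 = {1, 6, 7, 8}
Tree: B1–B2, B2–B3, B2–B4, B2–B5
The largest bag has 4 vertices, giving width 3; this decomposition certifies tw(G) ≤ 3. On the other hand G contains the 4-clique {4, 5, 7, 8}. A clique must lie in a single bag of any decomposition, so no decomposition can have width below 3. Combining the bounds, tw(G) = 3.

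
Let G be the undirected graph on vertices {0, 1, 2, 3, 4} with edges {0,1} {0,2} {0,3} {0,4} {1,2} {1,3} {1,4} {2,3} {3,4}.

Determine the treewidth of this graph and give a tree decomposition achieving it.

Every bag has size at most 4, so the width is 4 − 1 = 3 and tw(G) ≤ 3. Conversely, {0, 1, 2, 3} is a clique of size 4, and the vertices of any clique must share a bag in every tree decomposition; so some bag has ≥ 4 vertices and tw(G) ≥ 3. Therefore the treewidth is 3.

Treewidth 3.
One optimal decomposition is:
Bags: B1 = {0, 1, 2, 3}  B2 = {0, 1, 3, 4}
Tree: B1–B2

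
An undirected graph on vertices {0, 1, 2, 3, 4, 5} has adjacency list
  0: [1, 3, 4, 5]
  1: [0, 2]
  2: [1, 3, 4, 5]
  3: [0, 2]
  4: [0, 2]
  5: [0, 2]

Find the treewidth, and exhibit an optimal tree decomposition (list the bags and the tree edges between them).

Treewidth 2.
One such decomposition:
Bags: B1 = {0, 2, 5}  B2 = {0, 2, 4}  B3 = {0, 2, 3}  B4 = {0, 1, 2}
Tree: B1–B2, B2–B3, B3–B4

Every bag has size at most 3, so the width is 3 − 1 = 2 and tw(G) ≤ 2. Since 5–0–4–2–5 is a cycle in G, G is not acyclic. Forests are exactly the graphs of treewidth ≤ 1, so tw(G) ≥ 2. Therefore the treewidth is 2.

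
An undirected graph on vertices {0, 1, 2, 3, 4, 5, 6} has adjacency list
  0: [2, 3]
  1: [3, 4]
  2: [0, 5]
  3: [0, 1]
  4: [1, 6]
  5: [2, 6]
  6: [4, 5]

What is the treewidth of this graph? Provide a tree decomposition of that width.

Treewidth 2.
One optimal decomposition is:
Bags: B1 = {0, 1, 3}  B2 = {0, 1, 4}  B3 = {0, 4, 6}  B4 = {0, 5, 6}  B5 = {0, 2, 5}
Tree: B1–B2, B2–B3, B3–B4, B4–B5

The largest bag has 3 vertices, giving width 2; this decomposition certifies tw(G) ≤ 2. For the lower bound, G contains the cycle 0–3–1–4–6–5–2–0, so G is not a forest; only forests have treewidth ≤ 1, hence tw(G) ≥ 2. Therefore the treewidth is 2.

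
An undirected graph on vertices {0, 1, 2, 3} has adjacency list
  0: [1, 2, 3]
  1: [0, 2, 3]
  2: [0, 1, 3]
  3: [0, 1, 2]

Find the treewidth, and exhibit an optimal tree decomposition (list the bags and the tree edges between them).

With just one bag of size 4, the width is 4 − 1 = 3, so tw(G) ≤ 3. Conversely, {0, 1, 2, 3} is a clique of size 4, and the vertices of any clique must share a bag in every tree decomposition; so some bag has ≥ 4 vertices and tw(G) ≥ 3. Therefore the treewidth is 3.

Treewidth 3.
One optimal decomposition is:
Bags: B1 = {0, 1, 2, 3}
Tree: (single bag)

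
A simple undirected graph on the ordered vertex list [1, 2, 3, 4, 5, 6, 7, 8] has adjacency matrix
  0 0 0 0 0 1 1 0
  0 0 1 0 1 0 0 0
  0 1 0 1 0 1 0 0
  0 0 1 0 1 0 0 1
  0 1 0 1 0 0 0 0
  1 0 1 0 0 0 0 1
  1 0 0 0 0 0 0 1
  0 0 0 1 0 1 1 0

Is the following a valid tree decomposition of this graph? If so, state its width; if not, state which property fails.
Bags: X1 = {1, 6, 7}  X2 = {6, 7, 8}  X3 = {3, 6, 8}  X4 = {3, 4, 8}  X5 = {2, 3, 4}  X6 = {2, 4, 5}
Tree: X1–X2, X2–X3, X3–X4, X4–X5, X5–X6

Yes; width 2.

Every vertex of G appears in some bag (union = {1, 2, 3, 4, 5, 6, 7, 8}); every edge is covered by a bag; and for each vertex v the set of bags containing v is connected in the bag tree. The decomposition is therefore valid. The largest bag has 3 vertices, so the width is 2.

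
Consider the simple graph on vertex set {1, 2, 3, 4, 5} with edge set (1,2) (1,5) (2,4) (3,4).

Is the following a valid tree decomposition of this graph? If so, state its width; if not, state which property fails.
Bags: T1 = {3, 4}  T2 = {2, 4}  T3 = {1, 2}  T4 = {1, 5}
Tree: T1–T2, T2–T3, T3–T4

Every vertex of G appears in some bag (union = {1, 2, 3, 4, 5}); every edge is covered by a bag; and for each vertex v the set of bags containing v is connected in the bag tree. The decomposition is therefore valid. The largest bag has 2 vertices, so the width is 1.

Yes; width 1.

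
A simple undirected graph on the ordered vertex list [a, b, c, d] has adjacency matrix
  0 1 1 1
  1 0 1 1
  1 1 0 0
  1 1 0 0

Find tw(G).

A width-2 tree decomposition is:
Bags: B1 = {a, b, c}  B2 = {a, b, d}
Tree: B1–B2
Every bag has size at most 3, so the width is 3 − 1 = 2 and tw(G) ≤ 2. On the other hand G contains the 3-clique {a, b, d}. A clique must lie in a single bag of any decomposition, so no decomposition can have width below 2. Hence tw(G) = 2 exactly.

2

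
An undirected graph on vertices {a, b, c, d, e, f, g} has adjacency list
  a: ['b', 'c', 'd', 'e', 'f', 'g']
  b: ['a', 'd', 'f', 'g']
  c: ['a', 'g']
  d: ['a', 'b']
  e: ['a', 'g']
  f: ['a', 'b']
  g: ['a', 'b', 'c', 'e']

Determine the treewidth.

2

A width-2 tree decomposition is:
Bags: B1 = {a, b, f}  B2 = {a, b, g}  B3 = {a, b, d}  B4 = {a, c, g}  B5 = {a, e, g}
Tree: B1–B2, B2–B3, B2–B4, B2–B5
Every bag has size at most 3, so the width is 3 − 1 = 2 and tw(G) ≤ 2. For the lower bound, the 3 vertices {a, b, d} are pairwise adjacent, and any tree decomposition puts a clique entirely inside one bag — forcing width ≥ 2. The upper and lower bounds meet at 2, so that is the treewidth.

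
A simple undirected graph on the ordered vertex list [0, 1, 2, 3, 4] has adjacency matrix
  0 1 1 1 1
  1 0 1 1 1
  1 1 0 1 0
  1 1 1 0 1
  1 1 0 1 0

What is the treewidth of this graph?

3

A width-3 tree decomposition is:
Bags: B1 = {0, 1, 3, 4}  B2 = {0, 1, 2, 3}
Tree: B1–B2
Each bag holds 4 vertices, so the decomposition has width 3, which upper-bounds the treewidth. For the lower bound, the 4 vertices {0, 1, 2, 3} are pairwise adjacent, and any tree decomposition puts a clique entirely inside one bag — forcing width ≥ 3. Hence tw(G) = 3 exactly.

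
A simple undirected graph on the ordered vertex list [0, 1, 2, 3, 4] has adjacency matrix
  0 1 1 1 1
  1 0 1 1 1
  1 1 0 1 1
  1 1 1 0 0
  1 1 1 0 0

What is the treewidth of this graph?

3

A width-3 tree decomposition is:
Bags: B1 = {0, 1, 2, 3}  B2 = {0, 1, 2, 4}
Tree: B1–B2
Each bag holds 4 vertices, so the decomposition has width 3, which upper-bounds the treewidth. Conversely, {0, 1, 2, 3} is a clique of size 4, and the vertices of any clique must share a bag in every tree decomposition; so some bag has ≥ 4 vertices and tw(G) ≥ 3. Combining the bounds, tw(G) = 3.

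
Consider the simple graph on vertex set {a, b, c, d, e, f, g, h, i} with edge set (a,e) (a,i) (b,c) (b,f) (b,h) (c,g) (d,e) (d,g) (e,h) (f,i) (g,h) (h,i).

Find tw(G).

A width-3 tree decomposition is:
Bags: B1 = {a, b, f, i}  B2 = {a, b, h, i}  B3 = {a, b, e, h}  B4 = {b, c, e, h}  B5 = {c, e, g, h}  B6 = {c, d, e, g}
Tree: B1–B2, B2–B3, B3–B4, B4–B5, B5–B6
Every bag has size at most 4, so the width is 4 − 1 = 3 and tw(G) ≤ 3. For the lower bound: the 4 vertex sets {a,f,i}, {b}, {h}, {c,d,e,g} are disjoint, each induces a connected subgraph, and every pair is joined by at least one edge of G. Contracting each set to a single vertex therefore yields K_{4} as a minor, and since treewidth is minor-monotone, tw(G) ≥ tw(K_{4}) = 3. The upper and lower bounds meet at 3, so that is the treewidth.

3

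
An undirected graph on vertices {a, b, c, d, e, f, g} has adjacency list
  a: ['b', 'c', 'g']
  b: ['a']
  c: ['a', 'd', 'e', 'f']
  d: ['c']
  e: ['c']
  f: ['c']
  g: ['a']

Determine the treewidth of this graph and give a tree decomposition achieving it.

The largest bag has 2 vertices, giving width 1; this decomposition certifies tw(G) ≤ 1. G has an edge, so its treewidth is at least 1. Hence tw(G) = 1 exactly.

Treewidth 1.
One such decomposition:
Bags: B1 = {c, f}  B2 = {a, c}  B3 = {a, g}  B4 = {a, b}  B5 = {c, d}  B6 = {c, e}
Tree: B1–B2, B2–B3, B3–B4, B1–B5, B5–B6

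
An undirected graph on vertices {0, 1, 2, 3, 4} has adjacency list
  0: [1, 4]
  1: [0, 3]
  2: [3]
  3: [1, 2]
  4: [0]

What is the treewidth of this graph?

1

A width-1 tree decomposition is:
Bags: B1 = {1, 3}  B2 = {0, 1}  B3 = {0, 4}  B4 = {2, 3}
Tree: B1–B2, B2–B3, B1–B4
The largest bag has 2 vertices, giving width 1; this decomposition certifies tw(G) ≤ 1. G has an edge, so its treewidth is at least 1. Combining the bounds, tw(G) = 1.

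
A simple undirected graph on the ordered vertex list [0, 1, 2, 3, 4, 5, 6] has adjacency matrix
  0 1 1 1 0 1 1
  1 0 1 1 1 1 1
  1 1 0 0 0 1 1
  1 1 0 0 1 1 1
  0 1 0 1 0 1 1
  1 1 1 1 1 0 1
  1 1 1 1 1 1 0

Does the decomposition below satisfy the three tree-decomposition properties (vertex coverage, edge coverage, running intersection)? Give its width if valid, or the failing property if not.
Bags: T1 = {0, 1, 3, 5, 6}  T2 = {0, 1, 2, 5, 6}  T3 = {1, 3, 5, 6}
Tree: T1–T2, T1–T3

No — vertex 4 appears in no bag.

A tree decomposition must satisfy three properties: every vertex lies in some bag; for every edge, both endpoints lie together in some bag; and for every vertex, the bags containing it form a connected subtree. Here vertex 4 appears in no bag, so the decomposition is invalid.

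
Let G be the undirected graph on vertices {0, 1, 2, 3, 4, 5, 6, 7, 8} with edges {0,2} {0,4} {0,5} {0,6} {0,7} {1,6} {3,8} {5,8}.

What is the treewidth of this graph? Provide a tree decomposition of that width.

Treewidth 1.
One optimal decomposition is:
Bags: B1 = {0, 6}  B2 = {0, 5}  B3 = {0, 2}  B4 = {5, 8}  B5 = {0, 4}  B6 = {3, 8}  B7 = {1, 6}  B8 = {0, 7}
Tree: B1–B2, B1–B3, B2–B4, B3–B5, B4–B6, B1–B7, B3–B8

Every bag has size at most 2, so the width is 2 − 1 = 1 and tw(G) ≤ 1. Since G has at least one edge (e.g. 0–6), it is not an edgeless graph, so tw(G) ≥ 1. Therefore the treewidth is 1.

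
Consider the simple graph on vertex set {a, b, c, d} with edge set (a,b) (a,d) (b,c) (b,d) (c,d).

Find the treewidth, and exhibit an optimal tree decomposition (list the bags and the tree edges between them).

The largest bag has 3 vertices, giving width 2; this decomposition certifies tw(G) ≤ 2. For the lower bound, the 3 vertices {b, c, d} are pairwise adjacent, and any tree decomposition puts a clique entirely inside one bag — forcing width ≥ 2. Combining the bounds, tw(G) = 2.

Treewidth 2.
One such decomposition:
Bags: B1 = {b, c, d}  B2 = {a, b, d}
Tree: B1–B2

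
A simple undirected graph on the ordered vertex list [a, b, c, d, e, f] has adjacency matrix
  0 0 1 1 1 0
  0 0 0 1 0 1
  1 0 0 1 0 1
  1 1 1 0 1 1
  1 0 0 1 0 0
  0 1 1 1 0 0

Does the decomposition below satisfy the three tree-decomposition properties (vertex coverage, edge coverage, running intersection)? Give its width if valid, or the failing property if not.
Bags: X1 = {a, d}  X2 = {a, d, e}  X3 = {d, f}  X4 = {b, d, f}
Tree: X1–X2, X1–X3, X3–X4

A tree decomposition must satisfy three properties: every vertex lies in some bag; for every edge, both endpoints lie together in some bag; and for every vertex, the bags containing it form a connected subtree. Here vertex c appears in no bag, so the decomposition is invalid.

No — vertex c appears in no bag.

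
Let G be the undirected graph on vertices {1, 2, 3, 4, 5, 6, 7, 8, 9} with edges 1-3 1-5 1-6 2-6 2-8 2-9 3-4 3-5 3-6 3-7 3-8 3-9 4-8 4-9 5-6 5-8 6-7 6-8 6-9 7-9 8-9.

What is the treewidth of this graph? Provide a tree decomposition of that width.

Treewidth 3.
One such decomposition:
Bags: B1 = {3, 5, 6, 8}  B2 = {3, 6, 8, 9}  B3 = {3, 6, 7, 9}  B4 = {1, 3, 5, 6}  B5 = {3, 4, 8, 9}  B6 = {2, 6, 8, 9}
Tree: B1–B2, B2–B3, B1–B4, B2–B5, B2–B6

The largest bag has 4 vertices, giving width 3; this decomposition certifies tw(G) ≤ 3. On the other hand G contains the 4-clique {2, 6, 8, 9}. A clique must lie in a single bag of any decomposition, so no decomposition can have width below 3. Therefore the treewidth is 3.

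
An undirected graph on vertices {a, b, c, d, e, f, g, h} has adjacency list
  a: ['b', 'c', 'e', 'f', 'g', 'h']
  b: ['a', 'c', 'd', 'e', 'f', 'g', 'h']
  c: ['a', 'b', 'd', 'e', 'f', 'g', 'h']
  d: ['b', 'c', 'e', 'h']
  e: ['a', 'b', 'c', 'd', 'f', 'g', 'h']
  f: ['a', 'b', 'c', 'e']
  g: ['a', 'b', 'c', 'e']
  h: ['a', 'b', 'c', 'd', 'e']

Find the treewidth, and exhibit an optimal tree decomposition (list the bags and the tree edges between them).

The largest bag has 5 vertices, giving width 4; this decomposition certifies tw(G) ≤ 4. On the other hand G contains the 5-clique {b, c, d, e, h}. A clique must lie in a single bag of any decomposition, so no decomposition can have width below 4. The upper and lower bounds meet at 4, so that is the treewidth.

Treewidth 4.
One such decomposition:
Bags: B1 = {a, b, c, e, f}  B2 = {a, b, c, e, g}  B3 = {a, b, c, e, h}  B4 = {b, c, d, e, h}
Tree: B1–B2, B1–B3, B3–B4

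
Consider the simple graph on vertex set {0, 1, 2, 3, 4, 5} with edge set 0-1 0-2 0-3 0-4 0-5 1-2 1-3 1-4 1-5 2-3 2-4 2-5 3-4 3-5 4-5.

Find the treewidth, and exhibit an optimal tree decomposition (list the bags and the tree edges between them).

Treewidth 5.
One such decomposition:
Bags: B1 = {0, 1, 2, 3, 4, 5}
Tree: (single bag)

A single bag containing all 6 vertices is trivially a valid decomposition of width 5. For the lower bound, the 6 vertices {0, 1, 2, 3, 4, 5} are pairwise adjacent, and any tree decomposition puts a clique entirely inside one bag — forcing width ≥ 5. Hence tw(G) = 5 exactly.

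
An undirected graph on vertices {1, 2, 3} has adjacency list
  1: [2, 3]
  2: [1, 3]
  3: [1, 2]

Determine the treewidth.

A width-2 tree decomposition is:
Bags: B1 = {1, 2, 3}
Tree: (single bag)
A single bag containing all 3 vertices is trivially a valid decomposition of width 2. For the lower bound, the 3 vertices {1, 2, 3} are pairwise adjacent, and any tree decomposition puts a clique entirely inside one bag — forcing width ≥ 2. Hence tw(G) = 2 exactly.

2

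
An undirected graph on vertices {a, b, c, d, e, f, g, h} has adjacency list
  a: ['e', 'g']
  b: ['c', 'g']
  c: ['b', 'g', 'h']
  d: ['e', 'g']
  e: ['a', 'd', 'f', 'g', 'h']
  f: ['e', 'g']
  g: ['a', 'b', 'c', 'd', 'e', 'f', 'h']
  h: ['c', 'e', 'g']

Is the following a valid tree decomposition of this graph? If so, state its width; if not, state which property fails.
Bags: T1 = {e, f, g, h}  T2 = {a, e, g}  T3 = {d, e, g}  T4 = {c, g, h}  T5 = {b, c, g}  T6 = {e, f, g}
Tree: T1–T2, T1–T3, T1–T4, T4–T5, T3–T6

No — bags containing vertex f are not connected in the tree.

A tree decomposition must satisfy three properties: every vertex lies in some bag; for every edge, both endpoints lie together in some bag; and for every vertex, the bags containing it form a connected subtree. Here bags containing vertex f are not connected in the tree, so the decomposition is invalid.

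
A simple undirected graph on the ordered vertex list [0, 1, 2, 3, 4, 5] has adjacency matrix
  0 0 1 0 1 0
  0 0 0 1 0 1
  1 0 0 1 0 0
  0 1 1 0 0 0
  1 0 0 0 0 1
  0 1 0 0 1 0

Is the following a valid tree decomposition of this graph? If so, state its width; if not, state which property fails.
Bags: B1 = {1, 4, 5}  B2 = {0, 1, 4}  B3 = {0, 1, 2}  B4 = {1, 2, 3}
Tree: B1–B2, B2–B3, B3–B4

Vertex coverage: the bags together contain {0, 1, 2, 3, 4, 5}, the full vertex set. Edge coverage: each edge of G has both endpoints in at least one bag. Running intersection: for every vertex, the bags containing it form a connected subtree. All three properties hold, so this is a valid tree decomposition of width max|bag| − 1 = 2, and hence tw(G) ≤ 2.

Yes; width 2.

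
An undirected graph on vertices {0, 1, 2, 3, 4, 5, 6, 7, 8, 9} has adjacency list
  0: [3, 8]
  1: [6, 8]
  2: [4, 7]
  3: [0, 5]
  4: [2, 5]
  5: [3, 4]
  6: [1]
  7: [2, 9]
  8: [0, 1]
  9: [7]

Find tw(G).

A width-1 tree decomposition is:
Bags: B1 = {7, 9}  B2 = {2, 7}  B3 = {2, 4}  B4 = {4, 5}  B5 = {3, 5}  B6 = {0, 3}  B7 = {0, 8}  B8 = {1, 8}  B9 = {1, 6}
Tree: B1–B2, B2–B3, B3–B4, B4–B5, B5–B6, B6–B7, B7–B8, B8–B9
The largest bag has 2 vertices, giving width 1; this decomposition certifies tw(G) ≤ 1. Any graph with an edge has treewidth ≥ 1, and G has the edge 9–7. Combining the bounds, tw(G) = 1.

1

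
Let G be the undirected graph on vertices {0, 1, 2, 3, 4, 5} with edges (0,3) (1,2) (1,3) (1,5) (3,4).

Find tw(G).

1

A width-1 tree decomposition is:
Bags: B1 = {1, 3}  B2 = {1, 2}  B3 = {1, 5}  B4 = {3, 4}  B5 = {0, 3}
Tree: B1–B2, B2–B3, B1–B4, B1–B5
The largest bag has 2 vertices, giving width 1; this decomposition certifies tw(G) ≤ 1. Since G has at least one edge (e.g. 1–3), it is not an edgeless graph, so tw(G) ≥ 1. Therefore the treewidth is 1.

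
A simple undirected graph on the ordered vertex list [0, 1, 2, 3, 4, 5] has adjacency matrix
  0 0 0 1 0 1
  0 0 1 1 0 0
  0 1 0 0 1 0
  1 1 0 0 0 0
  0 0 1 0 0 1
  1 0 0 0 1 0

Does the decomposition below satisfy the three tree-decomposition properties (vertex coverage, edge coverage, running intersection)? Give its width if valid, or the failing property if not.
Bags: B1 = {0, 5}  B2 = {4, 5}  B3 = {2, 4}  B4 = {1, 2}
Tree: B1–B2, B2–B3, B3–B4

No — vertex 3 appears in no bag.

A tree decomposition must satisfy three properties: every vertex lies in some bag; for every edge, both endpoints lie together in some bag; and for every vertex, the bags containing it form a connected subtree. Here vertex 3 appears in no bag, so the decomposition is invalid.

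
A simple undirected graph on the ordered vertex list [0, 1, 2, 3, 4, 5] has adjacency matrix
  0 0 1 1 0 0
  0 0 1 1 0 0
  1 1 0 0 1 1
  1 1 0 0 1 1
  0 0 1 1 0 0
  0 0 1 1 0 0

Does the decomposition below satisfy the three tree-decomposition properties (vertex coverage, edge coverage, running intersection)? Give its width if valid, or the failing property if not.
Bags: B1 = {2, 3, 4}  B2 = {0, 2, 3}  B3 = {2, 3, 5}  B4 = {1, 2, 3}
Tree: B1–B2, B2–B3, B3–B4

Yes; width 2.

Every vertex of G appears in some bag (union = {0, 1, 2, 3, 4, 5}); every edge is covered by a bag; and for each vertex v the set of bags containing v is connected in the bag tree. The decomposition is therefore valid. The largest bag has 3 vertices, so the width is 2.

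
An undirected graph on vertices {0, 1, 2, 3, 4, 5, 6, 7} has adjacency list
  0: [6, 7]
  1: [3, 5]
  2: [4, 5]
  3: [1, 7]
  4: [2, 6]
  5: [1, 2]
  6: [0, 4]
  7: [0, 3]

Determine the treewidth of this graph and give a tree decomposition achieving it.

Treewidth 2.
Bags: B1 = {2, 4, 6}  B2 = {0, 2, 6}  B3 = {0, 2, 7}  B4 = {2, 3, 7}  B5 = {1, 2, 3}  B6 = {1, 2, 5}
Tree: B1–B2, B2–B3, B3–B4, B4–B5, B5–B6

Each bag holds 3 vertices, so the decomposition has width 2, which upper-bounds the treewidth. Since 2–4–6–0–7–3–1–5–2 is a cycle in G, G is not acyclic. Forests are exactly the graphs of treewidth ≤ 1, so tw(G) ≥ 2. Therefore the treewidth is 2.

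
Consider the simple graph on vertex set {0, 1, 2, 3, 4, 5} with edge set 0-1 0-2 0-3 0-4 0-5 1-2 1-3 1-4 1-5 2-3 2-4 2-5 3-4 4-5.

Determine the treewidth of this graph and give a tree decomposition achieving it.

Every bag has size at most 5, so the width is 5 − 1 = 4 and tw(G) ≤ 4. On the other hand G contains the 5-clique {0, 1, 2, 3, 4}. A clique must lie in a single bag of any decomposition, so no decomposition can have width below 4. Therefore the treewidth is 4.

Treewidth 4.
One such decomposition:
Bags: B1 = {0, 1, 2, 4, 5}  B2 = {0, 1, 2, 3, 4}
Tree: B1–B2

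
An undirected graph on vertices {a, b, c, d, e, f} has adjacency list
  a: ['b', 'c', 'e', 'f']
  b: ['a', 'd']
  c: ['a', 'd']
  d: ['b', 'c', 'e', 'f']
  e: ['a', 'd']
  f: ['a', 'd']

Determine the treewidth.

A width-2 tree decomposition is:
Bags: B1 = {a, b, d}  B2 = {a, d, f}  B3 = {a, c, d}  B4 = {a, d, e}
Tree: B1–B2, B2–B3, B3–B4
The largest bag has 3 vertices, giving width 2; this decomposition certifies tw(G) ≤ 2. For the lower bound, G contains the cycle b–d–f–a–b, so G is not a forest; only forests have treewidth ≤ 1, hence tw(G) ≥ 2. Therefore the treewidth is 2.

2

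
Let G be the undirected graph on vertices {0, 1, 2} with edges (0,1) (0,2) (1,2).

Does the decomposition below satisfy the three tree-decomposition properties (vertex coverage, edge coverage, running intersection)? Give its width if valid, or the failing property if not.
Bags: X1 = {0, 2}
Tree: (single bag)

A tree decomposition must satisfy three properties: every vertex lies in some bag; for every edge, both endpoints lie together in some bag; and for every vertex, the bags containing it form a connected subtree. Here vertex 1 appears in no bag, so the decomposition is invalid.

No — vertex 1 appears in no bag.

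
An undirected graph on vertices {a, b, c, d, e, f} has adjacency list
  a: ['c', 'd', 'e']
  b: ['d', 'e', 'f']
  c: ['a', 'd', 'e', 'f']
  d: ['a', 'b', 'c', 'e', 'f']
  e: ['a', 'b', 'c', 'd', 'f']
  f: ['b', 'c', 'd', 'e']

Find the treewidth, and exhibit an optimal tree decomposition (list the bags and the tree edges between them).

Treewidth 3.
One such decomposition:
Bags: B1 = {c, d, e, f}  B2 = {b, d, e, f}  B3 = {a, c, d, e}
Tree: B1–B2, B1–B3

Every bag has size at most 4, so the width is 4 − 1 = 3 and tw(G) ≤ 3. For the lower bound, the 4 vertices {a, c, d, e} are pairwise adjacent, and any tree decomposition puts a clique entirely inside one bag — forcing width ≥ 3. Therefore the treewidth is 3.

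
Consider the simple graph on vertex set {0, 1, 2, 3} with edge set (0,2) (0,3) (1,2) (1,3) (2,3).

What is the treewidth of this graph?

A width-2 tree decomposition is:
Bags: B1 = {1, 2, 3}  B2 = {0, 2, 3}
Tree: B1–B2
Each bag holds 3 vertices, so the decomposition has width 2, which upper-bounds the treewidth. Conversely, {0, 2, 3} is a clique of size 3, and the vertices of any clique must share a bag in every tree decomposition; so some bag has ≥ 3 vertices and tw(G) ≥ 2. Combining the bounds, tw(G) = 2.

2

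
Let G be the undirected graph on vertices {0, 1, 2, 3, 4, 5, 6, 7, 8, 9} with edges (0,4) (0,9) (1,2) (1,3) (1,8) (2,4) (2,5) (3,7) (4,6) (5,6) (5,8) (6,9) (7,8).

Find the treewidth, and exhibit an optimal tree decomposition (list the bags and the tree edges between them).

The largest bag has 3 vertices, giving width 2; this decomposition certifies tw(G) ≤ 2. The edges 9–0–4–6–9 form a cycle, so G is not a tree and its treewidth is at least 2. Hence tw(G) = 2 exactly.

Treewidth 2.
Bags: B1 = {0, 6, 9}  B2 = {0, 4, 6}  B3 = {4, 5, 6}  B4 = {2, 4, 5}  B5 = {2, 5, 8}  B6 = {1, 2, 8}  B7 = {1, 7, 8}  B8 = {1, 3, 7}
Tree: B1–B2, B2–B3, B3–B4, B4–B5, B5–B6, B6–B7, B7–B8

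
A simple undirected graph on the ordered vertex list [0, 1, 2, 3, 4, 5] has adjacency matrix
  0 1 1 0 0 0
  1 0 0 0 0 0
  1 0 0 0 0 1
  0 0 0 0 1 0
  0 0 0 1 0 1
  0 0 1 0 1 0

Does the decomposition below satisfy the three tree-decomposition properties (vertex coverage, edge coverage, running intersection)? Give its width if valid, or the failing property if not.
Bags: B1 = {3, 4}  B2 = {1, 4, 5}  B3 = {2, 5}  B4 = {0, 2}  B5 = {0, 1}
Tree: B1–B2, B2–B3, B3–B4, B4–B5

A tree decomposition must satisfy three properties: every vertex lies in some bag; for every edge, both endpoints lie together in some bag; and for every vertex, the bags containing it form a connected subtree. Here bags containing vertex 1 are not connected in the tree, so the decomposition is invalid.

No — bags containing vertex 1 are not connected in the tree.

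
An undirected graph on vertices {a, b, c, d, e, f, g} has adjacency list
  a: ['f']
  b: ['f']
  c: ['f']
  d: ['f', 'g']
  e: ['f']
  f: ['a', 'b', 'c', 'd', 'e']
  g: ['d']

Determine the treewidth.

1

A width-1 tree decomposition is:
Bags: B1 = {d, f}  B2 = {d, g}  B3 = {b, f}  B4 = {a, f}  B5 = {e, f}  B6 = {c, f}
Tree: B1–B2, B1–B3, B3–B4, B3–B5, B3–B6
Every bag has size at most 2, so the width is 2 − 1 = 1 and tw(G) ≤ 1. Since G has at least one edge (e.g. f–d), it is not an edgeless graph, so tw(G) ≥ 1. Therefore the treewidth is 1.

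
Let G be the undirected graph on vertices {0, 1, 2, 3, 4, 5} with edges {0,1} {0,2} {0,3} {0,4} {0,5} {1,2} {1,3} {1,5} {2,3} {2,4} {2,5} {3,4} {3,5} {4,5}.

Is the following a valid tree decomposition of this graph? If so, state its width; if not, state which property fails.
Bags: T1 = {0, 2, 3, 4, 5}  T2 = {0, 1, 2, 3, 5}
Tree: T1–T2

Every vertex of G appears in some bag (union = {0, 1, 2, 3, 4, 5}); every edge is covered by a bag; and for each vertex v the set of bags containing v is connected in the bag tree. The decomposition is therefore valid. The largest bag has 5 vertices, so the width is 4.

Yes; width 4.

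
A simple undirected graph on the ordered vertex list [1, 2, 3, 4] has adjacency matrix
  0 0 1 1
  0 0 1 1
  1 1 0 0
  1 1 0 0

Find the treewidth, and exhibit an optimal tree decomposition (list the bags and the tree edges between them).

The largest bag has 3 vertices, giving width 2; this decomposition certifies tw(G) ≤ 2. Since 1–3–2–4–1 is a cycle in G, G is not acyclic. Forests are exactly the graphs of treewidth ≤ 1, so tw(G) ≥ 2. Therefore the treewidth is 2.

Treewidth 2.
Bags: B1 = {1, 2, 3}  B2 = {1, 2, 4}
Tree: B1–B2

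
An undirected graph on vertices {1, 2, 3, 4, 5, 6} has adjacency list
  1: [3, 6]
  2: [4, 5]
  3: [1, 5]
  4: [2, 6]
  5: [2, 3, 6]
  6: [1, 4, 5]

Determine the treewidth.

2

A width-2 tree decomposition is:
Bags: B1 = {1, 3, 6}  B2 = {3, 5, 6}  B3 = {4, 5, 6}  B4 = {2, 4, 5}
Tree: B1–B2, B2–B3, B3–B4
Every bag has size at most 3, so the width is 3 − 1 = 2 and tw(G) ≤ 2. Since 1–3–5–6–1 is a cycle in G, G is not acyclic. Forests are exactly the graphs of treewidth ≤ 1, so tw(G) ≥ 2. The upper and lower bounds meet at 2, so that is the treewidth.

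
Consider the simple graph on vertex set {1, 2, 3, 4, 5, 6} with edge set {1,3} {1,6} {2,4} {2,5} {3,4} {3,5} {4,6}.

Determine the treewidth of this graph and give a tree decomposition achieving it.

Each bag holds 3 vertices, so the decomposition has width 2, which upper-bounds the treewidth. Since 2–5–3–4–2 is a cycle in G, G is not acyclic. Forests are exactly the graphs of treewidth ≤ 1, so tw(G) ≥ 2. Therefore the treewidth is 2.

Treewidth 2.
One such decomposition:
Bags: B1 = {2, 4, 5}  B2 = {3, 4, 5}  B3 = {3, 4, 6}  B4 = {1, 3, 6}
Tree: B1–B2, B2–B3, B3–B4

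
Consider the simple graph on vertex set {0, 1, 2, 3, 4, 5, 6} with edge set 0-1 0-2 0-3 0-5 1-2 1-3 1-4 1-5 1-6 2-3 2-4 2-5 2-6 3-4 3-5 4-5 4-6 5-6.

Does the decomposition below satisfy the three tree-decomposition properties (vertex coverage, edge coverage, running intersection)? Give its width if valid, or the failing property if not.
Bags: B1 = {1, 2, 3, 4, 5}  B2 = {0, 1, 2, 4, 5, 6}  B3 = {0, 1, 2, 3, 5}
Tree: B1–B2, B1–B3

A tree decomposition must satisfy three properties: every vertex lies in some bag; for every edge, both endpoints lie together in some bag; and for every vertex, the bags containing it form a connected subtree. Here bags containing vertex 0 are not connected in the tree, so the decomposition is invalid.

No — bags containing vertex 0 are not connected in the tree.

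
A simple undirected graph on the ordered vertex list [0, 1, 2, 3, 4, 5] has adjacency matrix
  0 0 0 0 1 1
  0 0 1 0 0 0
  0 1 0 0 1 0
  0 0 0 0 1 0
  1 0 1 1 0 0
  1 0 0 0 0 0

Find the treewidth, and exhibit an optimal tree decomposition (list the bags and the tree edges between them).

The largest bag has 2 vertices, giving width 1; this decomposition certifies tw(G) ≤ 1. Any graph with an edge has treewidth ≥ 1, and G has the edge 0–5. The upper and lower bounds meet at 1, so that is the treewidth.

Treewidth 1.
One such decomposition:
Bags: B1 = {0, 5}  B2 = {0, 4}  B3 = {3, 4}  B4 = {2, 4}  B5 = {1, 2}
Tree: B1–B2, B2–B3, B3–B4, B4–B5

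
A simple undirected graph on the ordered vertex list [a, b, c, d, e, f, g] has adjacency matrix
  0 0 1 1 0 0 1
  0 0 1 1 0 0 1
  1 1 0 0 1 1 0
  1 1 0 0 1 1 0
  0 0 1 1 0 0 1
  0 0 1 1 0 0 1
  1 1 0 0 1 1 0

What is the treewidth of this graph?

A width-3 tree decomposition is:
Bags: B1 = {b, c, d, g}  B2 = {c, d, e, g}  B3 = {c, d, f, g}  B4 = {a, c, d, g}
Tree: B1–B2, B2–B3, B3–B4
The largest bag has 4 vertices, giving width 3; this decomposition certifies tw(G) ≤ 3. For the lower bound: the 4 vertex sets {b,c}, {e,g}, {d}, {f} are disjoint, each induces a connected subgraph, and every pair is joined by at least one edge of G. Contracting each set to a single vertex therefore yields K_{4} as a minor, and since treewidth is minor-monotone, tw(G) ≥ tw(K_{4}) = 3. The upper and lower bounds meet at 3, so that is the treewidth.

3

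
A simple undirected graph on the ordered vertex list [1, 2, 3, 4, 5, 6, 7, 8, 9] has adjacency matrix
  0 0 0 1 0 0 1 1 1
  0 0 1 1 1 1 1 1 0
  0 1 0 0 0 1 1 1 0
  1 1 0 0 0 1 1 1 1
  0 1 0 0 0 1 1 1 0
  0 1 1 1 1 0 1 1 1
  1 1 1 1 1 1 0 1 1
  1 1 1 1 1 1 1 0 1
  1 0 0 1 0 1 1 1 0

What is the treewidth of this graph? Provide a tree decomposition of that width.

Each bag holds 5 vertices, so the decomposition has width 4, which upper-bounds the treewidth. Conversely, {1, 4, 7, 8, 9} is a clique of size 5, and the vertices of any clique must share a bag in every tree decomposition; so some bag has ≥ 5 vertices and tw(G) ≥ 4. Therefore the treewidth is 4.

Treewidth 4.
One such decomposition:
Bags: B1 = {2, 4, 6, 7, 8}  B2 = {4, 6, 7, 8, 9}  B3 = {2, 5, 6, 7, 8}  B4 = {2, 3, 6, 7, 8}  B5 = {1, 4, 7, 8, 9}
Tree: B1–B2, B1–B3, B1–B4, B2–B5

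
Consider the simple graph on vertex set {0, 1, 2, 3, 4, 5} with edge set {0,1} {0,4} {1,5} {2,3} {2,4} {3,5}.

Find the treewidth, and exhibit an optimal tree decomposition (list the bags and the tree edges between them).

Treewidth 2.
One such decomposition:
Bags: B1 = {0, 2, 4}  B2 = {0, 1, 2}  B3 = {1, 2, 5}  B4 = {2, 3, 5}
Tree: B1–B2, B2–B3, B3–B4

Each bag holds 3 vertices, so the decomposition has width 2, which upper-bounds the treewidth. Since 2–4–0–1–5–3–2 is a cycle in G, G is not acyclic. Forests are exactly the graphs of treewidth ≤ 1, so tw(G) ≥ 2. Combining the bounds, tw(G) = 2.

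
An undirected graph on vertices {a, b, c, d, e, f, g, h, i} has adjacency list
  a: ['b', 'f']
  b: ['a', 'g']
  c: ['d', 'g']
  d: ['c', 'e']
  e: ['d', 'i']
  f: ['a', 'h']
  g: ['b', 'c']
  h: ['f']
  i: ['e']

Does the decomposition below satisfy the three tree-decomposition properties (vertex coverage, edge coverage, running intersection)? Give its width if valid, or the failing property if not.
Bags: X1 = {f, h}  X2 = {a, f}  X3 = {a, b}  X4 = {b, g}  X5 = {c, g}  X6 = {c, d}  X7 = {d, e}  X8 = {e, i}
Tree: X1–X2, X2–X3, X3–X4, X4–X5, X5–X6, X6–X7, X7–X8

Every vertex of G appears in some bag (union = {a, b, c, d, e, f, g, h, i}); every edge is covered by a bag; and for each vertex v the set of bags containing v is connected in the bag tree. The decomposition is therefore valid. The largest bag has 2 vertices, so the width is 1.

Yes; width 1.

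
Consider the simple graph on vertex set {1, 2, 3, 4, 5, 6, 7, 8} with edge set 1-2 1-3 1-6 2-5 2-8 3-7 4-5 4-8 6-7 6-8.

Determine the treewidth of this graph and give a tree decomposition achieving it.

Treewidth 2.
One optimal decomposition is:
Bags: B1 = {4, 5, 8}  B2 = {2, 5, 8}  B3 = {2, 6, 8}  B4 = {1, 2, 6}  B5 = {1, 6, 7}  B6 = {1, 3, 7}
Tree: B1–B2, B2–B3, B3–B4, B4–B5, B5–B6

The largest bag has 3 vertices, giving width 2; this decomposition certifies tw(G) ≤ 2. Since 4–5–2–8–4 is a cycle in G, G is not acyclic. Forests are exactly the graphs of treewidth ≤ 1, so tw(G) ≥ 2. Combining the bounds, tw(G) = 2.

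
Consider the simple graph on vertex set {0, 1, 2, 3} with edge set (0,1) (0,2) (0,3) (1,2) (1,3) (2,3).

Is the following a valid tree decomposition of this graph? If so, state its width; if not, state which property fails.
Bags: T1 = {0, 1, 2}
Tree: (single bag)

No — vertex 3 appears in no bag.

A tree decomposition must satisfy three properties: every vertex lies in some bag; for every edge, both endpoints lie together in some bag; and for every vertex, the bags containing it form a connected subtree. Here vertex 3 appears in no bag, so the decomposition is invalid.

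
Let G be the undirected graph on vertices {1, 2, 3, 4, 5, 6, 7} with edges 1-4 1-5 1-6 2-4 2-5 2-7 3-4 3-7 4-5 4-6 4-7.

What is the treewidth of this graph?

2

A width-2 tree decomposition is:
Bags: B1 = {2, 4, 5}  B2 = {2, 4, 7}  B3 = {3, 4, 7}  B4 = {1, 4, 5}  B5 = {1, 4, 6}
Tree: B1–B2, B2–B3, B1–B4, B4–B5
The largest bag has 3 vertices, giving width 2; this decomposition certifies tw(G) ≤ 2. On the other hand G contains the 3-clique {1, 4, 5}. A clique must lie in a single bag of any decomposition, so no decomposition can have width below 2. Combining the bounds, tw(G) = 2.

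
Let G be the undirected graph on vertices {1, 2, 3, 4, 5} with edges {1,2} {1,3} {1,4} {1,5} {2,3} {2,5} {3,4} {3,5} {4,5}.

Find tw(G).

3

A width-3 tree decomposition is:
Bags: B1 = {1, 2, 3, 5}  B2 = {1, 3, 4, 5}
Tree: B1–B2
Each bag holds 4 vertices, so the decomposition has width 3, which upper-bounds the treewidth. Conversely, {1, 2, 3, 5} is a clique of size 4, and the vertices of any clique must share a bag in every tree decomposition; so some bag has ≥ 4 vertices and tw(G) ≥ 3. The upper and lower bounds meet at 3, so that is the treewidth.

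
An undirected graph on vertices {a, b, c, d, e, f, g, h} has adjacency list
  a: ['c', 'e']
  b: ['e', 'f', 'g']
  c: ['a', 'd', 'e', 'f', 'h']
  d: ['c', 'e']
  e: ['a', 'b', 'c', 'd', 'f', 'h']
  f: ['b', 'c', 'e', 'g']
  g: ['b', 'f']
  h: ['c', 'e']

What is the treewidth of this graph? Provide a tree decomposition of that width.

Each bag holds 3 vertices, so the decomposition has width 2, which upper-bounds the treewidth. Conversely, {b, f, g} is a clique of size 3, and the vertices of any clique must share a bag in every tree decomposition; so some bag has ≥ 3 vertices and tw(G) ≥ 2. Hence tw(G) = 2 exactly.

Treewidth 2.
One optimal decomposition is:
Bags: B1 = {c, e, f}  B2 = {b, e, f}  B3 = {a, c, e}  B4 = {c, d, e}  B5 = {b, f, g}  B6 = {c, e, h}
Tree: B1–B2, B1–B3, B1–B4, B2–B5, B3–B6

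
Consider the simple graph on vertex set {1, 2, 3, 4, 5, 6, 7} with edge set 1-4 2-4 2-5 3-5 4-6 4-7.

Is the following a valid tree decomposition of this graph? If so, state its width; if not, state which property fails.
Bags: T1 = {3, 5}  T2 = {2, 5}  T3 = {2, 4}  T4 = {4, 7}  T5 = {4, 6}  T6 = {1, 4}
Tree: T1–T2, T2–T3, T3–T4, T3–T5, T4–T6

Vertex coverage: the bags together contain {1, 2, 3, 4, 5, 6, 7}, the full vertex set. Edge coverage: each edge of G has both endpoints in at least one bag. Running intersection: for every vertex, the bags containing it form a connected subtree. All three properties hold, so this is a valid tree decomposition of width max|bag| − 1 = 1, and hence tw(G) ≤ 1.

Yes; width 1.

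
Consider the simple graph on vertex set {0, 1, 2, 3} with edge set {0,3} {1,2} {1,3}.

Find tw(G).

A width-1 tree decomposition is:
Bags: B1 = {1, 2}  B2 = {1, 3}  B3 = {0, 3}
Tree: B1–B2, B2–B3
Each bag holds 2 vertices, so the decomposition has width 1, which upper-bounds the treewidth. G has an edge, so its treewidth is at least 1. Combining the bounds, tw(G) = 1.

1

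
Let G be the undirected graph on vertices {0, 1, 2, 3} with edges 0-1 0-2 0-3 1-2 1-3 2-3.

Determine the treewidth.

A width-3 tree decomposition is:
Bags: B1 = {0, 1, 2, 3}
Tree: (single bag)
A single bag containing all 4 vertices is trivially a valid decomposition of width 3. On the other hand G contains the 4-clique {0, 1, 2, 3}. A clique must lie in a single bag of any decomposition, so no decomposition can have width below 3. The upper and lower bounds meet at 3, so that is the treewidth.

3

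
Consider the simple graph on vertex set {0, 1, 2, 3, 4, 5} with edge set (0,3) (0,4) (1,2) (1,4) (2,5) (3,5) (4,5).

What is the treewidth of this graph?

A width-2 tree decomposition is:
Bags: B1 = {0, 3, 5}  B2 = {0, 4, 5}  B3 = {2, 4, 5}  B4 = {1, 2, 4}
Tree: B1–B2, B2–B3, B3–B4
Every bag has size at most 3, so the width is 3 − 1 = 2 and tw(G) ≤ 2. Since 3–0–4–5–3 is a cycle in G, G is not acyclic. Forests are exactly the graphs of treewidth ≤ 1, so tw(G) ≥ 2. Hence tw(G) = 2 exactly.

2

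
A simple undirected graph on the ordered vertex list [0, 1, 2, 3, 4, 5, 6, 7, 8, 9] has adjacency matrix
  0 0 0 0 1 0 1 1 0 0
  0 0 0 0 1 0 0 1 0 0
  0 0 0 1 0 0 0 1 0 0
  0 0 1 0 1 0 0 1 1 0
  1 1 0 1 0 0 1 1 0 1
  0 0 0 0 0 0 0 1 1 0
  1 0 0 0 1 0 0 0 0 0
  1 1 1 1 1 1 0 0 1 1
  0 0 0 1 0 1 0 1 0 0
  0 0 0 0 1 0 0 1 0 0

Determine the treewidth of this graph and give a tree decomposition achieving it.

Every bag has size at most 3, so the width is 3 − 1 = 2 and tw(G) ≤ 2. On the other hand G contains the 3-clique {0, 4, 6}. A clique must lie in a single bag of any decomposition, so no decomposition can have width below 2. Therefore the treewidth is 2.

Treewidth 2.
Bags: B1 = {0, 4, 7}  B2 = {3, 4, 7}  B3 = {0, 4, 6}  B4 = {3, 7, 8}  B5 = {1, 4, 7}  B6 = {2, 3, 7}  B7 = {5, 7, 8}  B8 = {4, 7, 9}
Tree: B1–B2, B1–B3, B2–B4, B2–B5, B4–B6, B4–B7, B5–B8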